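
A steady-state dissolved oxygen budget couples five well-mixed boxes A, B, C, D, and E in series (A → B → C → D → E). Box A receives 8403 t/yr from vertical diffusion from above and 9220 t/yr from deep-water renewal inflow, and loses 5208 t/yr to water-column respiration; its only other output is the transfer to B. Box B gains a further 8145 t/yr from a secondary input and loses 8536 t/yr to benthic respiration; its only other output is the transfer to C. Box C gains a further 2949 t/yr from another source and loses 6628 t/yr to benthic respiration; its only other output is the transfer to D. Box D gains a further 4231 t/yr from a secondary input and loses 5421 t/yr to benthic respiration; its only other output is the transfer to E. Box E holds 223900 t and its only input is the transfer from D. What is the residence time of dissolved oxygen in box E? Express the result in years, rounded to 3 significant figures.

31.3 yr

Box A: F(A→B) = (8403 + 9220) − 5208 = 12415 t/yr.
Box B: F(B→C) = (12415 + 8145) − 8536 = 12024 t/yr.
Box C: F(C→D) = (12024 + 2949) − 6628 = 8345.0 t/yr.
Box D: F(D→E) = (8345.0 + 4231) − 5421 = 7155.0 t/yr.
Box E throughput = its input = 7155.0 t/yr; τ = 223900 / 7155.0 = 31.29 yr.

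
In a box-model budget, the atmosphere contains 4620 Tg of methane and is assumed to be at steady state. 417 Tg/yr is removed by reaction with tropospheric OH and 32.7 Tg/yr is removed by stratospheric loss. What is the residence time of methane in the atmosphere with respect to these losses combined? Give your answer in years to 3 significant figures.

Total removal = 417.0 + 32.70 = 449.70 Tg/yr.
τ = M / ΣF_out = 4620 / 449.70 = 10.27 yr.

10.3 yr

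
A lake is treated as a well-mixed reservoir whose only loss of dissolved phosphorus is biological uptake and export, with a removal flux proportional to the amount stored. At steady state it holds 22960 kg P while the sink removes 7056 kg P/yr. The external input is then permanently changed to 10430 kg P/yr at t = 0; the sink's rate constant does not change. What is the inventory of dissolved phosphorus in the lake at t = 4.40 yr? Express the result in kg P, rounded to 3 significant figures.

31100 kg P

Residence time τ = M₀/F₀ = 3.254 yr. The eventual steady state is M_∞ = M₀·(F₁/F₀) = 22960 × 10430/7056 = 33939 kg P.
The anomaly ΔM(t) = M(t) − M_∞ decays as ΔM₀·e^(−t/τ) with ΔM₀ = 22960 − 33939 = −10980 kg P.
At t = 4.40 yr, e^(−t/τ) = e^(−1.352) = 0.2587, so ΔM = −2840 kg P and M = 33939 − 2840 = 31099 kg P.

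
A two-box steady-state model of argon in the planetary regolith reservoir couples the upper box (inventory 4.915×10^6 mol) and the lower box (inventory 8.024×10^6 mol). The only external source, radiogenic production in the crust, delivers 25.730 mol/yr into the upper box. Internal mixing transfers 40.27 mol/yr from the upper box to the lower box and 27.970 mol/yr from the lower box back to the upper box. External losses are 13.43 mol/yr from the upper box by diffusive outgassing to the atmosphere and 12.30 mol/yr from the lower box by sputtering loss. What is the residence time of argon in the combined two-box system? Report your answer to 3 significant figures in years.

503000 yr

Residence time in the combined system uses the total inventory and the total *external* removal — internal exchanges between the two boxes cancel.
M_total = 4.915×10^6 + 8.024×10^6 = 1.2939×10^7 mol.
ΣF_external_out = 13.43 + 12.30 = 25.730 mol/yr.
τ = M_total / ΣF_ext = 1.2939×10^7 / 25.730 = 502900 yr.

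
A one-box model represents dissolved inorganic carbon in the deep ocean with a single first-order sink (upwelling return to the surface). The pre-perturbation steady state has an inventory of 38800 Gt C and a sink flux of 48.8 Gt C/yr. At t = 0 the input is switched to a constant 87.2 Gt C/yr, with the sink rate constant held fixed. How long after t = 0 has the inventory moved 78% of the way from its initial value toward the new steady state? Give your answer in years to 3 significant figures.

τ = M₀/F₀ = 38800/48.8 = 795.1 yr.
The remaining gap fraction is e^(−t/τ); 78% covered ⇒ e^(−t/τ) = 0.220.
t = −τ ln(0.220) = 795.1 × 1.514 = 1204 yr.

1200 yr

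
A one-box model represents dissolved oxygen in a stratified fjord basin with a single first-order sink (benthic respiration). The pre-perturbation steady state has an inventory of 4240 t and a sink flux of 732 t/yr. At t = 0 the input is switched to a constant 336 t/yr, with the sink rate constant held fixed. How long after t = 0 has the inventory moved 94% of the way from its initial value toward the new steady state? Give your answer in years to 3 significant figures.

τ = M₀/F₀ = 4240/732 = 5.792 yr.
The remaining gap fraction is e^(−t/τ); 94% covered ⇒ e^(−t/τ) = 0.0600.
t = −τ ln(0.0600) = 5.792 × 2.813 = 16.30 yr.

16.3 yr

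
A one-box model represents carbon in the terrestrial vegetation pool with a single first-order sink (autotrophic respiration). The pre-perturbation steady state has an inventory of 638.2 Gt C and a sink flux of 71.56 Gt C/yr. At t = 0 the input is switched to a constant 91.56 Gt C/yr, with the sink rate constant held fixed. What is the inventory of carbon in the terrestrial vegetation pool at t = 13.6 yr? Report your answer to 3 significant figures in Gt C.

778 Gt C

The sink rate constant is k = F₀/M₀ = 71.56/638.2 = 0.1121 yr⁻¹.
Solving dM/dt = F₁ − kM with M(0) = M₀ gives M(t) = F₁/k + (M₀ − F₁/k)·e^(−kt).
F₁/k = 91.56/0.1121 = 816.57 Gt C; kt = 0.1121 × 13.6 = 1.525, e^(−kt) = 0.2176.
M(13.6) = 816.57 + (638.2 − 816.57) × 0.2176 = 816.57 − 38.82 = 777.75 Gt C.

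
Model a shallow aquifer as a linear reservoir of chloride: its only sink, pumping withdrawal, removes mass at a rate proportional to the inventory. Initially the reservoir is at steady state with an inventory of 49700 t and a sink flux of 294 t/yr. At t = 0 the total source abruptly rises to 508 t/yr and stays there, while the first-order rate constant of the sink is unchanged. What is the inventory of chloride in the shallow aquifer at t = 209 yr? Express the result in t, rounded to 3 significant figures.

Residence time τ = M₀/F₀ = 169.0 yr. The eventual steady state is M_∞ = M₀·(F₁/F₀) = 49700 × 508/294 = 85876 t.
The anomaly ΔM(t) = M(t) − M_∞ decays as ΔM₀·e^(−t/τ) with ΔM₀ = 49700 − 85876 = −36180 t.
At t = 209 yr, e^(−t/τ) = e^(−1.236) = 0.2904, so ΔM = −10510 t and M = 85876 − 10510 = 75369 t.

75400 t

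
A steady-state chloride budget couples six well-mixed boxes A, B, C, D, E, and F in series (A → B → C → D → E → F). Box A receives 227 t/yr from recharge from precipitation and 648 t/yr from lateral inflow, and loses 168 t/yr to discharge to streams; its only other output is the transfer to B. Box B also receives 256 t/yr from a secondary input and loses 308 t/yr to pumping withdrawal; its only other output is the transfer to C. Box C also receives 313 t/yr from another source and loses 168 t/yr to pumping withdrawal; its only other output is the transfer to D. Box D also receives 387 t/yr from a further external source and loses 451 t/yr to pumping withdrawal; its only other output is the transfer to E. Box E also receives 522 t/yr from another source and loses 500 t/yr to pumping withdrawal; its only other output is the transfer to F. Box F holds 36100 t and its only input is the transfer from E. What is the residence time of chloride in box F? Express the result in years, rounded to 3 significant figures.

47.6 yr

Box A: F(A→B) = (227 + 648) − 168 = 707.00 t/yr.
Box B: F(B→C) = (707.00 + 256) − 308 = 655.00 t/yr.
Box C: F(C→D) = (655.00 + 313) − 168 = 800.00 t/yr.
Box D: F(D→E) = (800.00 + 387) − 451 = 736.00 t/yr.
Box E: F(E→F) = (736.00 + 522) − 500 = 758.00 t/yr.
Box F throughput = its input = 758.00 t/yr; τ = 36100 / 758.00 = 47.63 yr.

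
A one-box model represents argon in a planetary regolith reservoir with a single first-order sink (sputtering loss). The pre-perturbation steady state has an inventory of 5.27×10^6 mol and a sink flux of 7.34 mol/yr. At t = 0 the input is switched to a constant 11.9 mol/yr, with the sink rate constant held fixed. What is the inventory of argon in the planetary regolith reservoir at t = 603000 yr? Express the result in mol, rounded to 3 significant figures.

Residence time τ = M₀/F₀ = 718000 yr. The eventual steady state is M_∞ = M₀·(F₁/F₀) = 5.27×10^6 × 11.9/7.34 = 8.5440×10^6 mol.
The anomaly ΔM(t) = M(t) − M_∞ decays as ΔM₀·e^(−t/τ) with ΔM₀ = 5.27×10^6 − 8.5440×10^6 = −3.274×10^6 mol.
At t = 603000 yr, e^(−t/τ) = e^(−0.8399) = 0.4318, so ΔM = −1.414×10^6 mol and M = 8.5440×10^6 − 1.414×10^6 = 7.1304×10^6 mol.

7.13×10^6 mol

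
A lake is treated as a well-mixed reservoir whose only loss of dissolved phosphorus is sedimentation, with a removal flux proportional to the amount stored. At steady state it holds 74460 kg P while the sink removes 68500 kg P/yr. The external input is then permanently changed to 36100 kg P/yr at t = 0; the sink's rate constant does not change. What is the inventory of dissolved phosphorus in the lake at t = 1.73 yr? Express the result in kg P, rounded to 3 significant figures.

The sink rate constant is k = F₀/M₀ = 68500/74460 = 0.9200 yr⁻¹.
Solving dM/dt = F₁ − kM with M(0) = M₀ gives M(t) = F₁/k + (M₀ − F₁/k)·e^(−kt).
F₁/k = 36100/0.9200 = 39241 kg P; kt = 0.9200 × 1.73 = 1.592, e^(−kt) = 0.2036.
M(1.73) = 39241 + (74460 − 39241) × 0.2036 = 39241 + 7171 = 46412 kg P.

46400 kg P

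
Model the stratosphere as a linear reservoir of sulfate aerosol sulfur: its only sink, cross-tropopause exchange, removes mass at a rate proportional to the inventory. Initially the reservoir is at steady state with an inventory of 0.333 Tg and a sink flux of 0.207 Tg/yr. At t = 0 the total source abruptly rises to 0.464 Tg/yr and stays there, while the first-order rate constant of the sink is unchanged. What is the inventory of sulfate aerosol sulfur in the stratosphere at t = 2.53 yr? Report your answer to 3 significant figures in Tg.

0.661 Tg

τ = M₀/F₀ = 0.333/0.207 = 1.609 yr; rate constant k = 1/τ.
New steady state M_∞ = F₁/k = F₁·τ = 0.464 × 1.609 = 0.74643 Tg.
M(t) = M_∞ + (M₀ − M_∞)·e^(−t/τ); t/τ = 2.53/1.609 = 1.573, so e^(−t/τ) = 0.2075.
M(t) = 0.74643 − 0.4134 × 0.2075 = 0.66065 Tg.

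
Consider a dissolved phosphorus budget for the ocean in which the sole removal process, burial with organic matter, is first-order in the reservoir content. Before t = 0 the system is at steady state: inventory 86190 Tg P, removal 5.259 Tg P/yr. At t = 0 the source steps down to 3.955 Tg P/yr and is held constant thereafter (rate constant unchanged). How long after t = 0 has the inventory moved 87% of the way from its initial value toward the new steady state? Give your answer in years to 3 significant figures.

33400 yr

τ = M₀/F₀ = 86190/5.259 = 16390 yr.
The remaining gap fraction is e^(−t/τ); 87% covered ⇒ e^(−t/τ) = 0.130.
t = −τ ln(0.130) = 16390 × 2.040 = 33440 yr.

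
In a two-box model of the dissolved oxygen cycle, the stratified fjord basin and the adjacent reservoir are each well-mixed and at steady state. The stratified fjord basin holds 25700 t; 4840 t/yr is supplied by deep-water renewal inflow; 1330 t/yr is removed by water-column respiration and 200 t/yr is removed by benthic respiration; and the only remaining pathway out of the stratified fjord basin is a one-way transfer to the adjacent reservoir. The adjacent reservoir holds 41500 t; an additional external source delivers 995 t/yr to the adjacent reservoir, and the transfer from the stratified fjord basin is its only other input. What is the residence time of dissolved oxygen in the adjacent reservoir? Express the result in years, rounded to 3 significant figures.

9.64 yr

Balance the stratified fjord basin: ΣF_in = 4840.0 t/yr.
Transfer to the adjacent reservoir = ΣF_in − (1330 + 200) = 3310.0 t/yr.
Total input to the adjacent reservoir = 3310.0 + 995 = 4305.0 t/yr; at steady state this equals its total output.
τ = M / F = 41500 / 4305.0 = 9.640 yr.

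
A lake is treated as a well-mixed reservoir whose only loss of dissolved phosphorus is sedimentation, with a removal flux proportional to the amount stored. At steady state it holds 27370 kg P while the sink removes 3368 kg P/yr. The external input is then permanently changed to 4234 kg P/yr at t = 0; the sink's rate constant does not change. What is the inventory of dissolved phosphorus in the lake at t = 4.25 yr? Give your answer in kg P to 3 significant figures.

The sink rate constant is k = F₀/M₀ = 3368/27370 = 0.1231 yr⁻¹.
Solving dM/dt = F₁ − kM with M(0) = M₀ gives M(t) = F₁/k + (M₀ − F₁/k)·e^(−kt).
F₁/k = 4234/0.1231 = 34408 kg P; kt = 0.1231 × 4.25 = 0.5230, e^(−kt) = 0.5928.
M(4.25) = 34408 + (27370 − 34408) × 0.5928 = 34408 − 4172 = 30236 kg P.

30200 kg P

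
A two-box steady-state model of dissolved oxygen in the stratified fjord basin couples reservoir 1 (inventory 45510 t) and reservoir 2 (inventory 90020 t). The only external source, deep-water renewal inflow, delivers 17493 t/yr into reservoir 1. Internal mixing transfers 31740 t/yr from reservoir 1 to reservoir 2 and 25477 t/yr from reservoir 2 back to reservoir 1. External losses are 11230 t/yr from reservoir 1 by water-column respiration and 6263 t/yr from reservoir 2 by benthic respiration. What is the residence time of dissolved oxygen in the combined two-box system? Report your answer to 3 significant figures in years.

7.75 yr

For the system as a whole, the A↔B exchange is internal and contributes nothing to the throughput; only the external sinks remove mass.
M_total = 45510 + 90020 = 135530 t.
ΣF_external_out = 11230 + 6263 = 17493 t/yr.
τ = M_total / ΣF_ext = 135530 / 17493 = 7.748 yr.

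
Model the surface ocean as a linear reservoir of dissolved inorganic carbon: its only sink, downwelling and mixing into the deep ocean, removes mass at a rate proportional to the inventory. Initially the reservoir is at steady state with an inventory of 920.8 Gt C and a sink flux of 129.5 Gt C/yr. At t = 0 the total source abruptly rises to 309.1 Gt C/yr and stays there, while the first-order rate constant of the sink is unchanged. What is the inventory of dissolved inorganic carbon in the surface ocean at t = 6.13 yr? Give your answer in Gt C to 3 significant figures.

Residence time τ = M₀/F₀ = 7.110 yr. The eventual steady state is M_∞ = M₀·(F₁/F₀) = 920.8 × 309.1/129.5 = 2197.8 Gt C.
The anomaly ΔM(t) = M(t) − M_∞ decays as ΔM₀·e^(−t/τ) with ΔM₀ = 920.8 − 2197.8 = −1277 Gt C.
At t = 6.13 yr, e^(−t/τ) = e^(−0.8621) = 0.4223, so ΔM = −539.3 Gt C and M = 2197.8 − 539.3 = 1658.6 Gt C.

1660 Gt C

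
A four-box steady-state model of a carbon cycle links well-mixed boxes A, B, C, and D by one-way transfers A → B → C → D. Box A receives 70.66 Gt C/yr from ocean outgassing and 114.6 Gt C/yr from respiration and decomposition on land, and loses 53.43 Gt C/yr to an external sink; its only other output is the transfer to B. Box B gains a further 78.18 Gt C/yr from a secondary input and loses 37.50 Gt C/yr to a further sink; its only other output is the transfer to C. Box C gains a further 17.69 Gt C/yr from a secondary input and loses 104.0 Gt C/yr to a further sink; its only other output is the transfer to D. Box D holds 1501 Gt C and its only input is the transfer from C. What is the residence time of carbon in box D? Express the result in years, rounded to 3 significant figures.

17.4 yr

Box A: F(A→B) = (70.66 + 114.6) − 53.43 = 131.83 Gt C/yr.
Box B: F(B→C) = (131.83 + 78.18) − 37.50 = 172.51 Gt C/yr.
Box C: F(C→D) = (172.51 + 17.69) − 104.0 = 86.200 Gt C/yr.
Box D throughput = its input = 86.200 Gt C/yr; τ = 1501 / 86.200 = 17.41 yr.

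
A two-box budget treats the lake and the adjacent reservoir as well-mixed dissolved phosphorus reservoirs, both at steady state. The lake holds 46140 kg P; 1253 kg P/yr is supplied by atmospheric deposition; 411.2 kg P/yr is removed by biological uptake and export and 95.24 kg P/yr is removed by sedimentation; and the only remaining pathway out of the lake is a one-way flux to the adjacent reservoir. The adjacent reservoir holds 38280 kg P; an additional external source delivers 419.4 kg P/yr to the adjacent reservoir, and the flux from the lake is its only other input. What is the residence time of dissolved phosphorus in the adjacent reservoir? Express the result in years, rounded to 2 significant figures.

Balance the lake: ΣF_in = 1253.0 kg P/yr.
Flux to the adjacent reservoir = ΣF_in − (411.2 + 95.24) = 746.56 kg P/yr.
Total input to the adjacent reservoir = 746.56 + 419.4 = 1166.0 kg P/yr; at steady state this equals its total output.
τ = M / F = 38280 / 1166.0 = 32.83 yr.

33 yr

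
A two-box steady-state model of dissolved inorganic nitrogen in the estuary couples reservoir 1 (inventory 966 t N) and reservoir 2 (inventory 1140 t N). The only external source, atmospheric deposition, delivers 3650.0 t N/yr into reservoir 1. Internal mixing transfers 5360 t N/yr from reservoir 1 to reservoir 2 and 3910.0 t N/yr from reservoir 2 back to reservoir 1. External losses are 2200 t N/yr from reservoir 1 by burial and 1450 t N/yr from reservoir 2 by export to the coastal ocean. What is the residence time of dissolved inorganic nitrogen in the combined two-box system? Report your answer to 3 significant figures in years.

Residence time in the combined system uses the total inventory and the total *external* removal — internal exchanges between the two boxes cancel.
M_total = 966 + 1140 = 2106.0 t N.
ΣF_external_out = 2200 + 1450 = 3650.0 t N/yr.
τ = M_total / ΣF_ext = 2106.0 / 3650.0 = 0.5770 yr.

0.577 yr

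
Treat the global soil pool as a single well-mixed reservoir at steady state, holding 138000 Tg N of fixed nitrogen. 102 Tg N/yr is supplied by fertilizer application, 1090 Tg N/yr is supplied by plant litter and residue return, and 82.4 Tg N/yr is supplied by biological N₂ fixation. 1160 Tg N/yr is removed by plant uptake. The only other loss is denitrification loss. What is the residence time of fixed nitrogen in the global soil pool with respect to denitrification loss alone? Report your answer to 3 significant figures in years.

At steady state ΣF_in = ΣF_out.
ΣF_in = 102 + 1090 + 82.4 = 1274.4 Tg N/yr.
Denitrification loss flux = ΣF_in − (1160) = 1274.4 − 1160 = 114.4 Tg N/yr.
τ = M / F = 138000 / 114.4 = 1206 yr.

1210 yr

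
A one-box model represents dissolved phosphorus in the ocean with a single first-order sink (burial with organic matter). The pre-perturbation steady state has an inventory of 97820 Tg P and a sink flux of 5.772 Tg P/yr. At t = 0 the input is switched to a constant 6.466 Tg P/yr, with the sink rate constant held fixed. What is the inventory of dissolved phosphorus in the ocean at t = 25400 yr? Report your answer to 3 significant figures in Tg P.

τ = M₀/F₀ = 97820/5.772 = 16950 yr; rate constant k = 1/τ.
New steady state M_∞ = F₁/k = F₁·τ = 6.466 × 16950 = 109580 Tg P.
M(t) = M_∞ + (M₀ − M_∞)·e^(−t/τ); t/τ = 25400/16950 = 1.499, so e^(−t/τ) = 0.2234.
M(t) = 109580 − 11760 × 0.2234 = 106950 Tg P.

107000 Tg P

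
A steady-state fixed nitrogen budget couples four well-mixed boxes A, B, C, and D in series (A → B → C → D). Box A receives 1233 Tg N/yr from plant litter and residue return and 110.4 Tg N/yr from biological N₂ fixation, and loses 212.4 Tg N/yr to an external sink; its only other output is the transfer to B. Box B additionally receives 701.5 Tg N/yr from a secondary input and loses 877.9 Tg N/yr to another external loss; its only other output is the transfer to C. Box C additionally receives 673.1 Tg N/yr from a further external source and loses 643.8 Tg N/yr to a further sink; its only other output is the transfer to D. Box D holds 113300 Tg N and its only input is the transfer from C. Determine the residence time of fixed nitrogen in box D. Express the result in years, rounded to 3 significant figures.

115 yr

Box A: F(A→B) = (1233 + 110.4) − 212.4 = 1131.0 Tg N/yr.
Box B: F(B→C) = (1131.0 + 701.5) − 877.9 = 954.60 Tg N/yr.
Box C: F(C→D) = (954.60 + 673.1) − 643.8 = 983.90 Tg N/yr.
Box D throughput = its input = 983.90 Tg N/yr; τ = 113300 / 983.90 = 115.2 yr.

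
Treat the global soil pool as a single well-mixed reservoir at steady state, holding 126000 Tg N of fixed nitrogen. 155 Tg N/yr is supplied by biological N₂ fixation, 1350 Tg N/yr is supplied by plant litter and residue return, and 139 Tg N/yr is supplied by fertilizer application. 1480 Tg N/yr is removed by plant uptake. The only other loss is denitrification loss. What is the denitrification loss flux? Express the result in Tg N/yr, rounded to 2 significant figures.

160 Tg N/yr

At steady state ΣF_in = ΣF_out.
ΣF_in = 155 + 1350 + 139 = 1644.0 Tg N/yr.
Denitrification loss flux = ΣF_in − (1480) = 1644.0 − 1480 = 164.0 Tg N/yr.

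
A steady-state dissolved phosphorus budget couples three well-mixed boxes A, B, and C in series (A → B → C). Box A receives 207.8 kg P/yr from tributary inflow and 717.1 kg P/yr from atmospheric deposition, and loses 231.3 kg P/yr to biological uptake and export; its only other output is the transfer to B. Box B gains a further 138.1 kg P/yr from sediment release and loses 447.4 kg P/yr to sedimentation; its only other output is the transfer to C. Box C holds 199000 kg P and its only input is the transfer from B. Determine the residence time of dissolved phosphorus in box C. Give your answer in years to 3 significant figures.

Box A: F(A→B) = (207.8 + 717.1) − 231.3 = 693.60 kg P/yr.
Box B: F(B→C) = (693.60 + 138.1) − 447.4 = 384.30 kg P/yr.
Box C throughput = its input = 384.30 kg P/yr; τ = 199000 / 384.30 = 517.8 yr.

518 yr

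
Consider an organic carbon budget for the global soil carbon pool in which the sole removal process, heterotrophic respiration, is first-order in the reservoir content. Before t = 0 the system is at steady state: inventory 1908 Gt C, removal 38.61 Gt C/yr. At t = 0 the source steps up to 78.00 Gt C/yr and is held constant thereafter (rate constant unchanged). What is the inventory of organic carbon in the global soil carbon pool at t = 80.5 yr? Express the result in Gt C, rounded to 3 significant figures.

3470 Gt C

τ = M₀/F₀ = 1908/38.61 = 49.42 yr; rate constant k = 1/τ.
New steady state M_∞ = F₁/k = F₁·τ = 78.00 × 49.42 = 3854.5 Gt C.
M(t) = M_∞ + (M₀ − M_∞)·e^(−t/τ); t/τ = 80.5/49.42 = 1.629, so e^(−t/τ) = 0.1961.
M(t) = 3854.5 − 1947 × 0.1961 = 3472.8 Gt C.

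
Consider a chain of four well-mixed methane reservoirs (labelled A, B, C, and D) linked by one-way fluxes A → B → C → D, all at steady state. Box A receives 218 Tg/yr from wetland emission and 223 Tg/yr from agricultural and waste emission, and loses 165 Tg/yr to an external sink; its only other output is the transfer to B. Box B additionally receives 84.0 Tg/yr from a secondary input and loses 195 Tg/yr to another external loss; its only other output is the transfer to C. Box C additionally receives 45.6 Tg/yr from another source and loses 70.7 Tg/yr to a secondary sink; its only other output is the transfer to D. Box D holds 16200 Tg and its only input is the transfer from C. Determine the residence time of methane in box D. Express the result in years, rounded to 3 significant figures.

116 yr

Box A: F(A→B) = (218 + 223) − 165 = 276.00 Tg/yr.
Box B: F(B→C) = (276.00 + 84.0) − 195 = 165.00 Tg/yr.
Box C: F(C→D) = (165.00 + 45.6) − 70.7 = 139.90 Tg/yr.
Box D throughput = its input = 139.90 Tg/yr; τ = 16200 / 139.90 = 115.8 yr.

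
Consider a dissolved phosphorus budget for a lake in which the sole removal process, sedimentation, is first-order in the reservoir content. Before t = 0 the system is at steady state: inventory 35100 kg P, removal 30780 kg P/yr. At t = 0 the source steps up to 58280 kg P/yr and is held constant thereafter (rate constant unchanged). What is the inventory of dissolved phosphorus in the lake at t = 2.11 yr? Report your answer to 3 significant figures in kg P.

61500 kg P

Residence time τ = M₀/F₀ = 1.140 yr. The eventual steady state is M_∞ = M₀·(F₁/F₀) = 35100 × 58280/30780 = 66460 kg P.
The anomaly ΔM(t) = M(t) − M_∞ decays as ΔM₀·e^(−t/τ) with ΔM₀ = 35100 − 66460 = −31360 kg P.
At t = 2.11 yr, e^(−t/τ) = e^(−1.850) = 0.1572, so ΔM = −4929 kg P and M = 66460 − 4929 = 61530 kg P.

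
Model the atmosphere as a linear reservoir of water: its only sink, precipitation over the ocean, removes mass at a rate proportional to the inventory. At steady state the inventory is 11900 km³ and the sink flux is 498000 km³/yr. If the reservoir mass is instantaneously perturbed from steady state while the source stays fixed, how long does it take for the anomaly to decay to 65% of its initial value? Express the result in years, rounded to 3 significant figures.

For a linear reservoir the anomaly decays as exp(−t/τ) with τ = M/F = 11900/498000 = 0.02390 yr.
exp(−t/τ) = 0.65 ⇒ t = −τ ln(0.65) = 0.02390 × 0.4308 = 0.01029 yr.

0.0103 yr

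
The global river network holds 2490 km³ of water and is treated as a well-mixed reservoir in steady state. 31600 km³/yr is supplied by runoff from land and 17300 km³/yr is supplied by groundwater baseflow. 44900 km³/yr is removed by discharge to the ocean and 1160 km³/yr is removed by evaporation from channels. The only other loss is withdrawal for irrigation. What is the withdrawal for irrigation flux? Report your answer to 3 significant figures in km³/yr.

2840 km³/yr

At steady state ΣF_in = ΣF_out.
ΣF_in = 31600 + 17300 = 48900 km³/yr.
Withdrawal for irrigation flux = ΣF_in − (44900 + 1160) = 48900 − 46060 = 2840 km³/yr.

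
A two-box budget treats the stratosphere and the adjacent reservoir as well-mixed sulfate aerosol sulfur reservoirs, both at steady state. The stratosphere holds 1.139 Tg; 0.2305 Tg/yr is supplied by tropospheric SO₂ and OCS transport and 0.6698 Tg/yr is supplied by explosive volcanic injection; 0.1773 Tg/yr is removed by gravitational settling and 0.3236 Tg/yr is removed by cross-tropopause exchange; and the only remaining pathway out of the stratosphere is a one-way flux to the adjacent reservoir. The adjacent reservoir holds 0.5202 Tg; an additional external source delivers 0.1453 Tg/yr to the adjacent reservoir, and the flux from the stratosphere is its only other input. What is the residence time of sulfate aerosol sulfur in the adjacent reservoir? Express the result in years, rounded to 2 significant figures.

0.96 yr

Balance the stratosphere: ΣF_in = 0.2305 + 0.6698 = 0.90030 Tg/yr.
Flux to the adjacent reservoir = ΣF_in − (0.1773 + 0.3236) = 0.39940 Tg/yr.
Total input to the adjacent reservoir = 0.39940 + 0.1453 = 0.54470 Tg/yr; at steady state this equals its total output.
τ = M / F = 0.5202 / 0.54470 = 0.9550 yr.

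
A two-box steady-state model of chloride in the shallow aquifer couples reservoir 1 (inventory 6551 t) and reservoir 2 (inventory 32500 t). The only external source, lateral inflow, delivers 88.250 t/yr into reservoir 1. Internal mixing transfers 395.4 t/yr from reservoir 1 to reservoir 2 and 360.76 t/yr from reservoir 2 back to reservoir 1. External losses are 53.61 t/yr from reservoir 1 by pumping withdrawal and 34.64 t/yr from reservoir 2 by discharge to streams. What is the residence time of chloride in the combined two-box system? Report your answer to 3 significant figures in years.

443 yr

For the system as a whole, the A↔B exchange is internal and contributes nothing to the throughput; only the external sinks remove mass.
M_total = 6551 + 32500 = 39051 t.
ΣF_external_out = 53.61 + 34.64 = 88.250 t/yr.
τ = M_total / ΣF_ext = 39051 / 88.250 = 442.5 yr.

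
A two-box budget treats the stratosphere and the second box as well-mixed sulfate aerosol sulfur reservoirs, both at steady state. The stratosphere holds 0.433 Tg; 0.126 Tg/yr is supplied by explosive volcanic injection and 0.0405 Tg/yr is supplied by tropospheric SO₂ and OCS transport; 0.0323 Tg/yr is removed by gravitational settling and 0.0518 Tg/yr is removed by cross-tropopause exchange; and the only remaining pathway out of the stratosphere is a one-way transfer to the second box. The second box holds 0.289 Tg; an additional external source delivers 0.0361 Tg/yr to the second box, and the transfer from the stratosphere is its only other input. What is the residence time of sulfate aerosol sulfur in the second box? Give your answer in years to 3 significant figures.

Balance the stratosphere: ΣF_in = 0.126 + 0.0405 = 0.16650 Tg/yr.
Transfer to the second box = ΣF_in − (0.0323 + 0.0518) = 0.082400 Tg/yr.
Total input to the second box = 0.082400 + 0.0361 = 0.11850 Tg/yr; at steady state this equals its total output.
τ = M / F = 0.289 / 0.11850 = 2.439 yr.

2.44 yr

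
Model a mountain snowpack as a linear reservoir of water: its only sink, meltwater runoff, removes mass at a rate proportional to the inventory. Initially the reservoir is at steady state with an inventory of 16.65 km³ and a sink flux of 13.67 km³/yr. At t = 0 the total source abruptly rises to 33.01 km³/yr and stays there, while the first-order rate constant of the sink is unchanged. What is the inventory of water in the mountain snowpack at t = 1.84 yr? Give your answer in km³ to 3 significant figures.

35.0 km³

The sink rate constant is k = F₀/M₀ = 13.67/16.65 = 0.8210 yr⁻¹.
Solving dM/dt = F₁ − kM with M(0) = M₀ gives M(t) = F₁/k + (M₀ − F₁/k)·e^(−kt).
F₁/k = 33.01/0.8210 = 40.206 km³; kt = 0.8210 × 1.84 = 1.511, e^(−kt) = 0.2208.
M(1.84) = 40.206 + (16.65 − 40.206) × 0.2208 = 40.206 − 5.200 = 35.006 km³.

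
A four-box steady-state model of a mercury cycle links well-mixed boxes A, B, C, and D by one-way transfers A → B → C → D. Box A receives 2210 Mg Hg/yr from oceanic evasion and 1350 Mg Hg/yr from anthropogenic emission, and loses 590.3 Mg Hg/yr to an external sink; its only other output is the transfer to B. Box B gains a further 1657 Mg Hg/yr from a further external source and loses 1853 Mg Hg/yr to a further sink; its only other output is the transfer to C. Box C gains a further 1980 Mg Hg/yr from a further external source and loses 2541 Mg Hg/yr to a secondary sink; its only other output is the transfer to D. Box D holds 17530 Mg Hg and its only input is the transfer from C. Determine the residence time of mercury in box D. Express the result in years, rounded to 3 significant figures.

7.92 yr

Box A: F(A→B) = (2210 + 1350) − 590.3 = 2969.7 Mg Hg/yr.
Box B: F(B→C) = (2969.7 + 1657) − 1853 = 2773.7 Mg Hg/yr.
Box C: F(C→D) = (2773.7 + 1980) − 2541 = 2212.7 Mg Hg/yr.
Box D throughput = its input = 2212.7 Mg Hg/yr; τ = 17530 / 2212.7 = 7.922 yr.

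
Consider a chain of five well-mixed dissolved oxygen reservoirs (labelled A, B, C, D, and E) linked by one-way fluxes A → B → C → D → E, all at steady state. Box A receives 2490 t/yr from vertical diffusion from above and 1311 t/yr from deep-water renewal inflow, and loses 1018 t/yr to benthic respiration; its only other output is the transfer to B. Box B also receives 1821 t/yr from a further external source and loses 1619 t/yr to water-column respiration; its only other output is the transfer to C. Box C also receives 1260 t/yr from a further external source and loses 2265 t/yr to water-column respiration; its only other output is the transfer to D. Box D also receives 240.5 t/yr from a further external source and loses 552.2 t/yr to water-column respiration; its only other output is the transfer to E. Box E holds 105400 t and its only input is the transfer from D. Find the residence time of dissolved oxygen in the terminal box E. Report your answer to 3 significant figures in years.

63.2 yr

Box A: F(A→B) = (2490 + 1311) − 1018 = 2783.0 t/yr.
Box B: F(B→C) = (2783.0 + 1821) − 1619 = 2985.0 t/yr.
Box C: F(C→D) = (2985.0 + 1260) − 2265 = 1980.0 t/yr.
Box D: F(D→E) = (1980.0 + 240.5) − 552.2 = 1668.3 t/yr.
Box E throughput = its input = 1668.3 t/yr; τ = 105400 / 1668.3 = 63.18 yr.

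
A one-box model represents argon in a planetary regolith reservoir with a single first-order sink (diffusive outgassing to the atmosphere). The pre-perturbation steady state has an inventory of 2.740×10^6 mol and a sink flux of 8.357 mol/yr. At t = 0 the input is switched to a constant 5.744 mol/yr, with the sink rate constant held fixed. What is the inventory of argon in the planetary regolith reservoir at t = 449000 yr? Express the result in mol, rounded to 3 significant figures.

2.10×10^6 mol

τ = M₀/F₀ = 2.740×10^6/8.357 = 327900 yr; rate constant k = 1/τ.
New steady state M_∞ = F₁/k = F₁·τ = 5.744 × 327900 = 1.8833×10^6 mol.
M(t) = M_∞ + (M₀ − M_∞)·e^(−t/τ); t/τ = 449000/327900 = 1.369, so e^(−t/τ) = 0.2542.
M(t) = 1.8833×10^6 + 856700 × 0.2542 = 2.1011×10^6 mol.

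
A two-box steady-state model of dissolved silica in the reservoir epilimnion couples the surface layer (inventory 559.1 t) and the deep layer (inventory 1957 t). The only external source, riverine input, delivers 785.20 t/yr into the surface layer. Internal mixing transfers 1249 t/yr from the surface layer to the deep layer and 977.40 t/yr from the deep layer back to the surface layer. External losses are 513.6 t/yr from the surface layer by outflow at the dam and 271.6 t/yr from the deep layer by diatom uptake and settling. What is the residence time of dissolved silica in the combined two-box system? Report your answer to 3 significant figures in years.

3.20 yr

For the system as a whole, the A↔B exchange is internal and contributes nothing to the throughput; only the external sinks remove mass.
M_total = 559.1 + 1957 = 2516.1 t.
ΣF_external_out = 513.6 + 271.6 = 785.20 t/yr.
τ = M_total / ΣF_ext = 2516.1 / 785.20 = 3.204 yr.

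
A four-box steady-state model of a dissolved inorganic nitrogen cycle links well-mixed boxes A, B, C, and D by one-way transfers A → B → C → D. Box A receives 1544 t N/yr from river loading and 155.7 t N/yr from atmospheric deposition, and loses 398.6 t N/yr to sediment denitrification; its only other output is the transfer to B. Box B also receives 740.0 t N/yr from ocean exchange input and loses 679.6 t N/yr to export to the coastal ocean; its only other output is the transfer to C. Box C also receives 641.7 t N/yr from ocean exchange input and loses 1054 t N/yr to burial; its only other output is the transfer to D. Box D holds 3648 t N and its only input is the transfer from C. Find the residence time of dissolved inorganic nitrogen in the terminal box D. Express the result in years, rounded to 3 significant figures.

Box A: F(A→B) = (1544 + 155.7) − 398.6 = 1301.1 t N/yr.
Box B: F(B→C) = (1301.1 + 740.0) − 679.6 = 1361.5 t N/yr.
Box C: F(C→D) = (1361.5 + 641.7) − 1054 = 949.20 t N/yr.
Box D throughput = its input = 949.20 t N/yr; τ = 3648 / 949.20 = 3.843 yr.

3.84 yr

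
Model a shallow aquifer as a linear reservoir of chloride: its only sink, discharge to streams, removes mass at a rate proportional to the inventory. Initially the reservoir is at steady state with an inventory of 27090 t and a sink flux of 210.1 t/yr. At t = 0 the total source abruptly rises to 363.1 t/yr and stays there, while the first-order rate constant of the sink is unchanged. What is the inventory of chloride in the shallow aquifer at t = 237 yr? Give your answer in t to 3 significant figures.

43700 t

Residence time τ = M₀/F₀ = 128.9 yr. The eventual steady state is M_∞ = M₀·(F₁/F₀) = 27090 × 363.1/210.1 = 46818 t.
The anomaly ΔM(t) = M(t) − M_∞ decays as ΔM₀·e^(−t/τ) with ΔM₀ = 27090 − 46818 = −19730 t.
At t = 237 yr, e^(−t/τ) = e^(−1.838) = 0.1591, so ΔM = −3139 t and M = 46818 − 3139 = 43679 t.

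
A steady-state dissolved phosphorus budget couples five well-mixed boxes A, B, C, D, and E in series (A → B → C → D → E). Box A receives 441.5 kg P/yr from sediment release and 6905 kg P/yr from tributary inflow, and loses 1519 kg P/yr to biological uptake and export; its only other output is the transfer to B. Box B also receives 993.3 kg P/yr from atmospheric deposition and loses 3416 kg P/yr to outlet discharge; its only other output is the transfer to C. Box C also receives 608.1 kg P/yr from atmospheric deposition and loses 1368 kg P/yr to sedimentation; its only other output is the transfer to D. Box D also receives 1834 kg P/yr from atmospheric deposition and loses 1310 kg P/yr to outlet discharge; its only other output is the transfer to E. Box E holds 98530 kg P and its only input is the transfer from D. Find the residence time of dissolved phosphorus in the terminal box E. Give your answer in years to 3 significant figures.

31.1 yr

Box A: F(A→B) = (441.5 + 6905) − 1519 = 5827.5 kg P/yr.
Box B: F(B→C) = (5827.5 + 993.3) − 3416 = 3404.8 kg P/yr.
Box C: F(C→D) = (3404.8 + 608.1) − 1368 = 2644.9 kg P/yr.
Box D: F(D→E) = (2644.9 + 1834) − 1310 = 3168.9 kg P/yr.
Box E throughput = its input = 3168.9 kg P/yr; τ = 98530 / 3168.9 = 31.09 yr.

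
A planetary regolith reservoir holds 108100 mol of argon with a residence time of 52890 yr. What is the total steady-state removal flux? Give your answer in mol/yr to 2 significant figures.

2.0 mol/yr

F = M / τ = 108100 / 52890 = 2.044 mol/yr.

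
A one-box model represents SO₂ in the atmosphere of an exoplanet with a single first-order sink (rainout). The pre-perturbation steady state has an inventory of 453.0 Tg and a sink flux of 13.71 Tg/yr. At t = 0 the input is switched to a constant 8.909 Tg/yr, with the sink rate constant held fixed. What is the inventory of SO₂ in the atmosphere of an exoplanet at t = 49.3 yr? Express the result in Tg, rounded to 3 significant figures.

330 Tg

τ = M₀/F₀ = 453.0/13.71 = 33.04 yr; rate constant k = 1/τ.
New steady state M_∞ = F₁/k = F₁·τ = 8.909 × 33.04 = 294.37 Tg.
M(t) = M_∞ + (M₀ − M_∞)·e^(−t/τ); t/τ = 49.3/33.04 = 1.492, so e^(−t/τ) = 0.2249.
M(t) = 294.37 + 158.6 × 0.2249 = 330.05 Tg.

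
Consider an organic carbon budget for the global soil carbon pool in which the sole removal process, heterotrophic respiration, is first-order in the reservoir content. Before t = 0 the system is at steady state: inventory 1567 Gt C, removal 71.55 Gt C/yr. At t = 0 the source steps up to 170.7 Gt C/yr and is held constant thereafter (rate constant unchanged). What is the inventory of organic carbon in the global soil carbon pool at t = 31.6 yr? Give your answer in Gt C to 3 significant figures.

τ = M₀/F₀ = 1567/71.55 = 21.90 yr; rate constant k = 1/τ.
New steady state M_∞ = F₁/k = F₁·τ = 170.7 × 21.90 = 3738.5 Gt C.
M(t) = M_∞ + (M₀ − M_∞)·e^(−t/τ); t/τ = 31.6/21.90 = 1.443, so e^(−t/τ) = 0.2362.
M(t) = 3738.5 − 2171 × 0.2362 = 3225.5 Gt C.

3230 Gt C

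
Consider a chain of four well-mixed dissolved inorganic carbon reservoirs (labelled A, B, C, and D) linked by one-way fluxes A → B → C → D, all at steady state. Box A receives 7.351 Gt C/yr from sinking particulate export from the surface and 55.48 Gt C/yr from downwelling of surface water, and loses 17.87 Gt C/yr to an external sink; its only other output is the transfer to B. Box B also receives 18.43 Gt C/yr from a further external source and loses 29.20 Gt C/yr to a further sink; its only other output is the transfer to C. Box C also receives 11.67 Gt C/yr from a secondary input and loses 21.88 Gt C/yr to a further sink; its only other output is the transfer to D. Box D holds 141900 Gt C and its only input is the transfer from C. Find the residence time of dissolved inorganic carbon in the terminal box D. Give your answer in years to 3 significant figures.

5920 yr

Box A: F(A→B) = (7.351 + 55.48) − 17.87 = 44.961 Gt C/yr.
Box B: F(B→C) = (44.961 + 18.43) − 29.20 = 34.191 Gt C/yr.
Box C: F(C→D) = (34.191 + 11.67) − 21.88 = 23.981 Gt C/yr.
Box D throughput = its input = 23.981 Gt C/yr; τ = 141900 / 23.981 = 5917 yr.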